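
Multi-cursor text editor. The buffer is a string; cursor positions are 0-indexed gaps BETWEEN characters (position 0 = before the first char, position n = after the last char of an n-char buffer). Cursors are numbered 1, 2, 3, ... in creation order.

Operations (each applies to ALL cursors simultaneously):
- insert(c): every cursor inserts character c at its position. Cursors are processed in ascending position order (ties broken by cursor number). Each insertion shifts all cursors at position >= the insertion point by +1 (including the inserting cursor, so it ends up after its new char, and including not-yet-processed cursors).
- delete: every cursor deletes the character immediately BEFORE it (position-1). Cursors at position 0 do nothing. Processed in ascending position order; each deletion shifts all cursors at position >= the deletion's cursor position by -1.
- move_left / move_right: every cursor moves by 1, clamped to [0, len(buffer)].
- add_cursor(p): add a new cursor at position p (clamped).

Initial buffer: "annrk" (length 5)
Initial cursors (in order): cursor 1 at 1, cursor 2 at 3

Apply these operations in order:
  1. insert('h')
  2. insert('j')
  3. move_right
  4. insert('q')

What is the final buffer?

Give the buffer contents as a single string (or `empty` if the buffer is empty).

After op 1 (insert('h')): buffer="ahnnhrk" (len 7), cursors c1@2 c2@5, authorship .1..2..
After op 2 (insert('j')): buffer="ahjnnhjrk" (len 9), cursors c1@3 c2@7, authorship .11..22..
After op 3 (move_right): buffer="ahjnnhjrk" (len 9), cursors c1@4 c2@8, authorship .11..22..
After op 4 (insert('q')): buffer="ahjnqnhjrqk" (len 11), cursors c1@5 c2@10, authorship .11.1.22.2.

Answer: ahjnqnhjrqk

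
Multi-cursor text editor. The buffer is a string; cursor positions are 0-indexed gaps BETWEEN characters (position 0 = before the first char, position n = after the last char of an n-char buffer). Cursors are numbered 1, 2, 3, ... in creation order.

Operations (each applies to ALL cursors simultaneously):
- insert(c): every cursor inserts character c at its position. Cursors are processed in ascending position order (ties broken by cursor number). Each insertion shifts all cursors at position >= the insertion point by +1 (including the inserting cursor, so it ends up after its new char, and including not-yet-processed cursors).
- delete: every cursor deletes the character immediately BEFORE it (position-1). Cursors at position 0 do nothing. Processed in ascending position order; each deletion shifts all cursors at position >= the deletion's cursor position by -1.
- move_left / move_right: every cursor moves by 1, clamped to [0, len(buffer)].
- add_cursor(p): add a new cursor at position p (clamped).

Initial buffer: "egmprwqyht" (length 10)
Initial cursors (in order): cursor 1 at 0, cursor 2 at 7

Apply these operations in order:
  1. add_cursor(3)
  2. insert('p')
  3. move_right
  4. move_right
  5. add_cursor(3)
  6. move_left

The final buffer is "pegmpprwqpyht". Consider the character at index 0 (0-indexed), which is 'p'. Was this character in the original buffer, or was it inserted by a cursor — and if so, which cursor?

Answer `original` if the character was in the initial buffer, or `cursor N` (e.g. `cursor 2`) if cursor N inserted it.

Answer: cursor 1

Derivation:
After op 1 (add_cursor(3)): buffer="egmprwqyht" (len 10), cursors c1@0 c3@3 c2@7, authorship ..........
After op 2 (insert('p')): buffer="pegmpprwqpyht" (len 13), cursors c1@1 c3@5 c2@10, authorship 1...3....2...
After op 3 (move_right): buffer="pegmpprwqpyht" (len 13), cursors c1@2 c3@6 c2@11, authorship 1...3....2...
After op 4 (move_right): buffer="pegmpprwqpyht" (len 13), cursors c1@3 c3@7 c2@12, authorship 1...3....2...
After op 5 (add_cursor(3)): buffer="pegmpprwqpyht" (len 13), cursors c1@3 c4@3 c3@7 c2@12, authorship 1...3....2...
After op 6 (move_left): buffer="pegmpprwqpyht" (len 13), cursors c1@2 c4@2 c3@6 c2@11, authorship 1...3....2...
Authorship (.=original, N=cursor N): 1 . . . 3 . . . . 2 . . .
Index 0: author = 1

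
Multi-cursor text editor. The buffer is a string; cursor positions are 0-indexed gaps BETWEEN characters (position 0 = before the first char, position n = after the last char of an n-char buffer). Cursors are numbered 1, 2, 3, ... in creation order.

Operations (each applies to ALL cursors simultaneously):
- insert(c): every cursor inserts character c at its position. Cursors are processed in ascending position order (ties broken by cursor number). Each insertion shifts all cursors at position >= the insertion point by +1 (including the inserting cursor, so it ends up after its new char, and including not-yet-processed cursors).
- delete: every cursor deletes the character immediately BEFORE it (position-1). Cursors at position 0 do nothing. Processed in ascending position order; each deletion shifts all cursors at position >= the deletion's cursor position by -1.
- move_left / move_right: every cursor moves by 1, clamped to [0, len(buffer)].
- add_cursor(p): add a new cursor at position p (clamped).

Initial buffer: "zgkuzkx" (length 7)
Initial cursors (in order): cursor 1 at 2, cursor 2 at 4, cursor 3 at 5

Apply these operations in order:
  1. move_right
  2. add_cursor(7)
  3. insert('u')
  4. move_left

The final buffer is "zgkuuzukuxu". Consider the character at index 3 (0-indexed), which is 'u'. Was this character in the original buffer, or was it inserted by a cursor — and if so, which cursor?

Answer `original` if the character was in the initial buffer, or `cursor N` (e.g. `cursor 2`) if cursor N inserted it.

Answer: cursor 1

Derivation:
After op 1 (move_right): buffer="zgkuzkx" (len 7), cursors c1@3 c2@5 c3@6, authorship .......
After op 2 (add_cursor(7)): buffer="zgkuzkx" (len 7), cursors c1@3 c2@5 c3@6 c4@7, authorship .......
After op 3 (insert('u')): buffer="zgkuuzukuxu" (len 11), cursors c1@4 c2@7 c3@9 c4@11, authorship ...1..2.3.4
After op 4 (move_left): buffer="zgkuuzukuxu" (len 11), cursors c1@3 c2@6 c3@8 c4@10, authorship ...1..2.3.4
Authorship (.=original, N=cursor N): . . . 1 . . 2 . 3 . 4
Index 3: author = 1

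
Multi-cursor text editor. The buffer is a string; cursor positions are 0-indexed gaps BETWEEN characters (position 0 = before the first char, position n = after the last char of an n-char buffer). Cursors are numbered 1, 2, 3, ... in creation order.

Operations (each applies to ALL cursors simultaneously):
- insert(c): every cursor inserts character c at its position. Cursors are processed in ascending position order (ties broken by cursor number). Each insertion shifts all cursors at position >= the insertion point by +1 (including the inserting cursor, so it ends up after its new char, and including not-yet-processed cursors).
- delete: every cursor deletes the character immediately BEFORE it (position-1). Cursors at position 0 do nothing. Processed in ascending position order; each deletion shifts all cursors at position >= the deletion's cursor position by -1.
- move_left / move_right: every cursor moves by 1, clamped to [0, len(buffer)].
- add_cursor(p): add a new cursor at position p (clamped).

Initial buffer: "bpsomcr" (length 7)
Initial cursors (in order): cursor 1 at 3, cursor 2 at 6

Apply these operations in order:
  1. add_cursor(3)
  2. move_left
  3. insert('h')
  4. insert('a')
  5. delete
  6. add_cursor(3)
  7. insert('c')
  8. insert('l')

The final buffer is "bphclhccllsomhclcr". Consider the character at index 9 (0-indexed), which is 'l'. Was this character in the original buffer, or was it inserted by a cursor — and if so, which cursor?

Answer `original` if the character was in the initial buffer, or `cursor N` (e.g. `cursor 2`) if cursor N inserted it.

Answer: cursor 3

Derivation:
After op 1 (add_cursor(3)): buffer="bpsomcr" (len 7), cursors c1@3 c3@3 c2@6, authorship .......
After op 2 (move_left): buffer="bpsomcr" (len 7), cursors c1@2 c3@2 c2@5, authorship .......
After op 3 (insert('h')): buffer="bphhsomhcr" (len 10), cursors c1@4 c3@4 c2@8, authorship ..13...2..
After op 4 (insert('a')): buffer="bphhaasomhacr" (len 13), cursors c1@6 c3@6 c2@11, authorship ..1313...22..
After op 5 (delete): buffer="bphhsomhcr" (len 10), cursors c1@4 c3@4 c2@8, authorship ..13...2..
After op 6 (add_cursor(3)): buffer="bphhsomhcr" (len 10), cursors c4@3 c1@4 c3@4 c2@8, authorship ..13...2..
After op 7 (insert('c')): buffer="bphchccsomhccr" (len 14), cursors c4@4 c1@7 c3@7 c2@12, authorship ..14313...22..
After op 8 (insert('l')): buffer="bphclhccllsomhclcr" (len 18), cursors c4@5 c1@10 c3@10 c2@16, authorship ..14431313...222..
Authorship (.=original, N=cursor N): . . 1 4 4 3 1 3 1 3 . . . 2 2 2 . .
Index 9: author = 3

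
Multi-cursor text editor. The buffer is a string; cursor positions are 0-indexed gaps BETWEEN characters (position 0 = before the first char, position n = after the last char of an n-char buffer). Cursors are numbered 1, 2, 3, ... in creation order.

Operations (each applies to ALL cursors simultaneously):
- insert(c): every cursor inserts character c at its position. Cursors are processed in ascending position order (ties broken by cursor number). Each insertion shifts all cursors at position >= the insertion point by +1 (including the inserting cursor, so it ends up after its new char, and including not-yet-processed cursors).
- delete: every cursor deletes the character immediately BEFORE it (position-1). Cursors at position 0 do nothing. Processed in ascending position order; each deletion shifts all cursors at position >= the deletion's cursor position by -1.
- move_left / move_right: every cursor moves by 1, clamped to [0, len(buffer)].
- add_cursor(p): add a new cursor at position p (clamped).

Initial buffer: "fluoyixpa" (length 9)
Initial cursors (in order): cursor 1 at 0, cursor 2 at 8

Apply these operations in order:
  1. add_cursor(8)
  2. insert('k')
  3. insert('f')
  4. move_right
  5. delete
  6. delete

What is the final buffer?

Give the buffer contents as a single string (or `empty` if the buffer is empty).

Answer: kluoyixpk

Derivation:
After op 1 (add_cursor(8)): buffer="fluoyixpa" (len 9), cursors c1@0 c2@8 c3@8, authorship .........
After op 2 (insert('k')): buffer="kfluoyixpkka" (len 12), cursors c1@1 c2@11 c3@11, authorship 1........23.
After op 3 (insert('f')): buffer="kffluoyixpkkffa" (len 15), cursors c1@2 c2@14 c3@14, authorship 11........2323.
After op 4 (move_right): buffer="kffluoyixpkkffa" (len 15), cursors c1@3 c2@15 c3@15, authorship 11........2323.
After op 5 (delete): buffer="kfluoyixpkkf" (len 12), cursors c1@2 c2@12 c3@12, authorship 11.......232
After op 6 (delete): buffer="kluoyixpk" (len 9), cursors c1@1 c2@9 c3@9, authorship 1.......2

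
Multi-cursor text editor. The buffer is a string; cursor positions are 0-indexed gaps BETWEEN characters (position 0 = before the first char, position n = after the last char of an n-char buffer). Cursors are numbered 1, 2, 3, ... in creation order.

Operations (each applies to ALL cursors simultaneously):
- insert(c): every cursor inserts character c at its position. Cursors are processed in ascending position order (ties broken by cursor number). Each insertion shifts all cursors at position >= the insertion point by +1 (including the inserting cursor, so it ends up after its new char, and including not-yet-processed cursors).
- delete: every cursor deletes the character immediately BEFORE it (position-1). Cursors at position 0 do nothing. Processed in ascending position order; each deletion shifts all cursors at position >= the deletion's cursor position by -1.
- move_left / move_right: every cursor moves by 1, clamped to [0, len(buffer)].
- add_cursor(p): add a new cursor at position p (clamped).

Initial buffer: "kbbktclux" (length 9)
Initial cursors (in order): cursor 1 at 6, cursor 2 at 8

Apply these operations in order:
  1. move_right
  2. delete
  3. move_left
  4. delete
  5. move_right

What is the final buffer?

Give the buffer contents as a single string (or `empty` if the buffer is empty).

After op 1 (move_right): buffer="kbbktclux" (len 9), cursors c1@7 c2@9, authorship .........
After op 2 (delete): buffer="kbbktcu" (len 7), cursors c1@6 c2@7, authorship .......
After op 3 (move_left): buffer="kbbktcu" (len 7), cursors c1@5 c2@6, authorship .......
After op 4 (delete): buffer="kbbku" (len 5), cursors c1@4 c2@4, authorship .....
After op 5 (move_right): buffer="kbbku" (len 5), cursors c1@5 c2@5, authorship .....

Answer: kbbku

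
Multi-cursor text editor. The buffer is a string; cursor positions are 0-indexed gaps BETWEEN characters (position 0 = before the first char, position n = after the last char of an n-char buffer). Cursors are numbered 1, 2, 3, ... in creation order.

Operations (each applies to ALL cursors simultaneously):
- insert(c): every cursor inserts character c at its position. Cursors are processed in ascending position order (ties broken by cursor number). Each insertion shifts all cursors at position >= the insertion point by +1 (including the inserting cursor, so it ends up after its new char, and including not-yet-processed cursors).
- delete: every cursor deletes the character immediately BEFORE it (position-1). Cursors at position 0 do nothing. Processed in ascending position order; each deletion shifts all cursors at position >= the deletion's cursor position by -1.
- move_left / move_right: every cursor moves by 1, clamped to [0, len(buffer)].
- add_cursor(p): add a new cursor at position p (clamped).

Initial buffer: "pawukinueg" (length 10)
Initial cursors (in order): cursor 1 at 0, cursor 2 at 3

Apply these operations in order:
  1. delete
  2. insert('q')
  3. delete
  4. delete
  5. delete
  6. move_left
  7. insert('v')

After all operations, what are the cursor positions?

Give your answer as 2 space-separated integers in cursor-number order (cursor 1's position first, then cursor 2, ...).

After op 1 (delete): buffer="paukinueg" (len 9), cursors c1@0 c2@2, authorship .........
After op 2 (insert('q')): buffer="qpaqukinueg" (len 11), cursors c1@1 c2@4, authorship 1..2.......
After op 3 (delete): buffer="paukinueg" (len 9), cursors c1@0 c2@2, authorship .........
After op 4 (delete): buffer="pukinueg" (len 8), cursors c1@0 c2@1, authorship ........
After op 5 (delete): buffer="ukinueg" (len 7), cursors c1@0 c2@0, authorship .......
After op 6 (move_left): buffer="ukinueg" (len 7), cursors c1@0 c2@0, authorship .......
After op 7 (insert('v')): buffer="vvukinueg" (len 9), cursors c1@2 c2@2, authorship 12.......

Answer: 2 2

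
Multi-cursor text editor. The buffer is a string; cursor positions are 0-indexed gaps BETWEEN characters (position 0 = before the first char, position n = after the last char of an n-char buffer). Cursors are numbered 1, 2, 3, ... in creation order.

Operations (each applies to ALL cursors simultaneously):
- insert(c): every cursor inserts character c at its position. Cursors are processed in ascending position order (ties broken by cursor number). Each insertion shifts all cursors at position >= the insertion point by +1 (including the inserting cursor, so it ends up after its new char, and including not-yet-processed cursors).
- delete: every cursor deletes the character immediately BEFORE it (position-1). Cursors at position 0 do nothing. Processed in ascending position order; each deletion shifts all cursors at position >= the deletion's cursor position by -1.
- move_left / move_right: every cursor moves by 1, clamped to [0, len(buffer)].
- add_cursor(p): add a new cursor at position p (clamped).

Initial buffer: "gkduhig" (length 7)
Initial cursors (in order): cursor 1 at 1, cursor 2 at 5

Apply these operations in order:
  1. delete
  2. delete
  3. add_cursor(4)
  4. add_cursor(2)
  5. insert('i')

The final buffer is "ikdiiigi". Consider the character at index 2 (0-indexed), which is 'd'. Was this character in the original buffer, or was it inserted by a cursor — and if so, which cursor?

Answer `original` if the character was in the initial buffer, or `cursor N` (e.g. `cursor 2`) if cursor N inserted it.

Answer: original

Derivation:
After op 1 (delete): buffer="kduig" (len 5), cursors c1@0 c2@3, authorship .....
After op 2 (delete): buffer="kdig" (len 4), cursors c1@0 c2@2, authorship ....
After op 3 (add_cursor(4)): buffer="kdig" (len 4), cursors c1@0 c2@2 c3@4, authorship ....
After op 4 (add_cursor(2)): buffer="kdig" (len 4), cursors c1@0 c2@2 c4@2 c3@4, authorship ....
After op 5 (insert('i')): buffer="ikdiiigi" (len 8), cursors c1@1 c2@5 c4@5 c3@8, authorship 1..24..3
Authorship (.=original, N=cursor N): 1 . . 2 4 . . 3
Index 2: author = original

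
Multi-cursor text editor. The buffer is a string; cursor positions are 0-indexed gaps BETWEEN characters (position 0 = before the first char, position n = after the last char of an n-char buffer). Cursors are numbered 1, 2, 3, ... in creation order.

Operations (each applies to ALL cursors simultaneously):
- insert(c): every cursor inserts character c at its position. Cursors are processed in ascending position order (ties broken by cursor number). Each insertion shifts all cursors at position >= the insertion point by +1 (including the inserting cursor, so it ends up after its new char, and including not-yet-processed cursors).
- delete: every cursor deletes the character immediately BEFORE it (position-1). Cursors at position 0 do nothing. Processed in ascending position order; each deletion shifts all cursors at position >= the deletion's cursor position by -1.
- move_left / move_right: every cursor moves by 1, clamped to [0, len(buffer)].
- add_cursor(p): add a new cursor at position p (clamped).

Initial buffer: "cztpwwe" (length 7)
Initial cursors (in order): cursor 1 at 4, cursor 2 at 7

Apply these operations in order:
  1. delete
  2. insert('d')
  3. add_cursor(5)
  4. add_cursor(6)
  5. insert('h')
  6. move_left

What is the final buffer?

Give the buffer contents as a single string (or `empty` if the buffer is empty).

Answer: cztdhwhwhdh

Derivation:
After op 1 (delete): buffer="cztww" (len 5), cursors c1@3 c2@5, authorship .....
After op 2 (insert('d')): buffer="cztdwwd" (len 7), cursors c1@4 c2@7, authorship ...1..2
After op 3 (add_cursor(5)): buffer="cztdwwd" (len 7), cursors c1@4 c3@5 c2@7, authorship ...1..2
After op 4 (add_cursor(6)): buffer="cztdwwd" (len 7), cursors c1@4 c3@5 c4@6 c2@7, authorship ...1..2
After op 5 (insert('h')): buffer="cztdhwhwhdh" (len 11), cursors c1@5 c3@7 c4@9 c2@11, authorship ...11.3.422
After op 6 (move_left): buffer="cztdhwhwhdh" (len 11), cursors c1@4 c3@6 c4@8 c2@10, authorship ...11.3.422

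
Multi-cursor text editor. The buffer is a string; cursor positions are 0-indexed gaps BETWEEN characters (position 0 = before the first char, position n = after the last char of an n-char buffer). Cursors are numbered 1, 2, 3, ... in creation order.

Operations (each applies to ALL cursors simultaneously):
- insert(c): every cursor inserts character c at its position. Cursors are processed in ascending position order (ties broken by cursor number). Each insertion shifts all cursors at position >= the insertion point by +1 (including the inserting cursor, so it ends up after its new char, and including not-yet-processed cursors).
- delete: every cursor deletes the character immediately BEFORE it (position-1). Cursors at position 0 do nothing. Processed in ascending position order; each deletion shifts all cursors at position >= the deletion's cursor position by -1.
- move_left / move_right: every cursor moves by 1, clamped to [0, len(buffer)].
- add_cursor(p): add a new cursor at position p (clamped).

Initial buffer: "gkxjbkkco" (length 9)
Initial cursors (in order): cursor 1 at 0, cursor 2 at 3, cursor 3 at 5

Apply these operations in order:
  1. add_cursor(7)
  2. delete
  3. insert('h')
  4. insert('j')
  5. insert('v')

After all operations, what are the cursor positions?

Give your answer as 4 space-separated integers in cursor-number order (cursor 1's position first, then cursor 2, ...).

Answer: 3 8 12 16

Derivation:
After op 1 (add_cursor(7)): buffer="gkxjbkkco" (len 9), cursors c1@0 c2@3 c3@5 c4@7, authorship .........
After op 2 (delete): buffer="gkjkco" (len 6), cursors c1@0 c2@2 c3@3 c4@4, authorship ......
After op 3 (insert('h')): buffer="hgkhjhkhco" (len 10), cursors c1@1 c2@4 c3@6 c4@8, authorship 1..2.3.4..
After op 4 (insert('j')): buffer="hjgkhjjhjkhjco" (len 14), cursors c1@2 c2@6 c3@9 c4@12, authorship 11..22.33.44..
After op 5 (insert('v')): buffer="hjvgkhjvjhjvkhjvco" (len 18), cursors c1@3 c2@8 c3@12 c4@16, authorship 111..222.333.444..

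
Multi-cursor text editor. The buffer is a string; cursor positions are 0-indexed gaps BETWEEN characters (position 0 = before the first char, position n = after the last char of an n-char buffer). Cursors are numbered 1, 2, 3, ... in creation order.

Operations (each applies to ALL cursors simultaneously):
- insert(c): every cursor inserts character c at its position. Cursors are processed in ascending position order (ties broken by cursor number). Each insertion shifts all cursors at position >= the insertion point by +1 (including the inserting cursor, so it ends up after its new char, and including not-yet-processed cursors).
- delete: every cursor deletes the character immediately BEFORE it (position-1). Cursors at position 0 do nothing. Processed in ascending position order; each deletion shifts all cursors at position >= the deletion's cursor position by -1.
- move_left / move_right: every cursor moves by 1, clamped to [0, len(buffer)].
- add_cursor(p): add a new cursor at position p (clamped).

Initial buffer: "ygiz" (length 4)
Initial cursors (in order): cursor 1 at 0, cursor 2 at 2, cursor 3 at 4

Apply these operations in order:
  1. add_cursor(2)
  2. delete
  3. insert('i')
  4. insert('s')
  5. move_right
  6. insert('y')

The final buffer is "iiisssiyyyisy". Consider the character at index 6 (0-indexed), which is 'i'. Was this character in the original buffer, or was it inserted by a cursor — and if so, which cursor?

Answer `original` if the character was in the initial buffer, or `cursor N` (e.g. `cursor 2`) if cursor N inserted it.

After op 1 (add_cursor(2)): buffer="ygiz" (len 4), cursors c1@0 c2@2 c4@2 c3@4, authorship ....
After op 2 (delete): buffer="i" (len 1), cursors c1@0 c2@0 c4@0 c3@1, authorship .
After op 3 (insert('i')): buffer="iiiii" (len 5), cursors c1@3 c2@3 c4@3 c3@5, authorship 124.3
After op 4 (insert('s')): buffer="iiisssiis" (len 9), cursors c1@6 c2@6 c4@6 c3@9, authorship 124124.33
After op 5 (move_right): buffer="iiisssiis" (len 9), cursors c1@7 c2@7 c4@7 c3@9, authorship 124124.33
After op 6 (insert('y')): buffer="iiisssiyyyisy" (len 13), cursors c1@10 c2@10 c4@10 c3@13, authorship 124124.124333
Authorship (.=original, N=cursor N): 1 2 4 1 2 4 . 1 2 4 3 3 3
Index 6: author = original

Answer: original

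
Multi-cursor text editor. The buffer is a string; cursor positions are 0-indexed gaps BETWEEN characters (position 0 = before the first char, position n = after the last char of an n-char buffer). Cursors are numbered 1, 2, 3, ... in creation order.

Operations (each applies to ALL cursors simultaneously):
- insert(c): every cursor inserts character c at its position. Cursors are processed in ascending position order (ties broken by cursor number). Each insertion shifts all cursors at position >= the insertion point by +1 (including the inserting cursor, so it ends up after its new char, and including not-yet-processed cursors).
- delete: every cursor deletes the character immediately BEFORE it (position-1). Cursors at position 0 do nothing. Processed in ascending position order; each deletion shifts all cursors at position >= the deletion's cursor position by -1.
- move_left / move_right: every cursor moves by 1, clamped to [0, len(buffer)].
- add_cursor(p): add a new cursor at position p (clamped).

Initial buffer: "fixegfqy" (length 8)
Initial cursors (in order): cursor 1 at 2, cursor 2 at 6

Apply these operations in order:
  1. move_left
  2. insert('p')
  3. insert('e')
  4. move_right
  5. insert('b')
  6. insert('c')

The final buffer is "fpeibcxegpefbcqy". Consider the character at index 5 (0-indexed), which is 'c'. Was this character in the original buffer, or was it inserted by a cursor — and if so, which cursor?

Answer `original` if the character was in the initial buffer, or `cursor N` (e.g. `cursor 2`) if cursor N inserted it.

After op 1 (move_left): buffer="fixegfqy" (len 8), cursors c1@1 c2@5, authorship ........
After op 2 (insert('p')): buffer="fpixegpfqy" (len 10), cursors c1@2 c2@7, authorship .1....2...
After op 3 (insert('e')): buffer="fpeixegpefqy" (len 12), cursors c1@3 c2@9, authorship .11....22...
After op 4 (move_right): buffer="fpeixegpefqy" (len 12), cursors c1@4 c2@10, authorship .11....22...
After op 5 (insert('b')): buffer="fpeibxegpefbqy" (len 14), cursors c1@5 c2@12, authorship .11.1...22.2..
After op 6 (insert('c')): buffer="fpeibcxegpefbcqy" (len 16), cursors c1@6 c2@14, authorship .11.11...22.22..
Authorship (.=original, N=cursor N): . 1 1 . 1 1 . . . 2 2 . 2 2 . .
Index 5: author = 1

Answer: cursor 1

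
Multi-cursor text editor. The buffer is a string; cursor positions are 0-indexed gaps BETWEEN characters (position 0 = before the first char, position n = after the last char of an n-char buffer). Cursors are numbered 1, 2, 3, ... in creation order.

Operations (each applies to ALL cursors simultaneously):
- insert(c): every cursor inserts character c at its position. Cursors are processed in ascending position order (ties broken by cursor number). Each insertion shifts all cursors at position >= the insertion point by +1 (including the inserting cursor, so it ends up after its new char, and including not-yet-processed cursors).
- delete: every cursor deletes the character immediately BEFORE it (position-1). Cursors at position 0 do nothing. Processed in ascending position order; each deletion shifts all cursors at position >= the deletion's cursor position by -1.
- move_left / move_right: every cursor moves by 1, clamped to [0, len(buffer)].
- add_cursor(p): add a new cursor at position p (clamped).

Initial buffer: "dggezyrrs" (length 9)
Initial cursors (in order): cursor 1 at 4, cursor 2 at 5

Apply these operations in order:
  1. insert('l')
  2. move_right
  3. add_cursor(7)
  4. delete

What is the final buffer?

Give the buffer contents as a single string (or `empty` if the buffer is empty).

After op 1 (insert('l')): buffer="dggelzlyrrs" (len 11), cursors c1@5 c2@7, authorship ....1.2....
After op 2 (move_right): buffer="dggelzlyrrs" (len 11), cursors c1@6 c2@8, authorship ....1.2....
After op 3 (add_cursor(7)): buffer="dggelzlyrrs" (len 11), cursors c1@6 c3@7 c2@8, authorship ....1.2....
After op 4 (delete): buffer="dggelrrs" (len 8), cursors c1@5 c2@5 c3@5, authorship ....1...

Answer: dggelrrs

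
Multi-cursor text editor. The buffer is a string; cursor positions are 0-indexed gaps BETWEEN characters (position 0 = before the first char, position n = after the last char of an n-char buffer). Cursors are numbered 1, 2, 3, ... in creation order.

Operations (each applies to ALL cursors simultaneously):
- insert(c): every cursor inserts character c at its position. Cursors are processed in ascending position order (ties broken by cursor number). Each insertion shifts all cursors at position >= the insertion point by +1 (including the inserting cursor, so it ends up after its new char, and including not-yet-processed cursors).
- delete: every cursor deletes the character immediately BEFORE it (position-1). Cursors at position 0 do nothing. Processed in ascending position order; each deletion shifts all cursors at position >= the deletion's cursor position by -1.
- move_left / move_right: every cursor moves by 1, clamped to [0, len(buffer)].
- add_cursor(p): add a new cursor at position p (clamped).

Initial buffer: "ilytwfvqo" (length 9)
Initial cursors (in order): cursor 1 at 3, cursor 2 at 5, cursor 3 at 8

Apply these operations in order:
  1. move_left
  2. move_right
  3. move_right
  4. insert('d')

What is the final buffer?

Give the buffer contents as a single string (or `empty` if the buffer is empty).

After op 1 (move_left): buffer="ilytwfvqo" (len 9), cursors c1@2 c2@4 c3@7, authorship .........
After op 2 (move_right): buffer="ilytwfvqo" (len 9), cursors c1@3 c2@5 c3@8, authorship .........
After op 3 (move_right): buffer="ilytwfvqo" (len 9), cursors c1@4 c2@6 c3@9, authorship .........
After op 4 (insert('d')): buffer="ilytdwfdvqod" (len 12), cursors c1@5 c2@8 c3@12, authorship ....1..2...3

Answer: ilytdwfdvqod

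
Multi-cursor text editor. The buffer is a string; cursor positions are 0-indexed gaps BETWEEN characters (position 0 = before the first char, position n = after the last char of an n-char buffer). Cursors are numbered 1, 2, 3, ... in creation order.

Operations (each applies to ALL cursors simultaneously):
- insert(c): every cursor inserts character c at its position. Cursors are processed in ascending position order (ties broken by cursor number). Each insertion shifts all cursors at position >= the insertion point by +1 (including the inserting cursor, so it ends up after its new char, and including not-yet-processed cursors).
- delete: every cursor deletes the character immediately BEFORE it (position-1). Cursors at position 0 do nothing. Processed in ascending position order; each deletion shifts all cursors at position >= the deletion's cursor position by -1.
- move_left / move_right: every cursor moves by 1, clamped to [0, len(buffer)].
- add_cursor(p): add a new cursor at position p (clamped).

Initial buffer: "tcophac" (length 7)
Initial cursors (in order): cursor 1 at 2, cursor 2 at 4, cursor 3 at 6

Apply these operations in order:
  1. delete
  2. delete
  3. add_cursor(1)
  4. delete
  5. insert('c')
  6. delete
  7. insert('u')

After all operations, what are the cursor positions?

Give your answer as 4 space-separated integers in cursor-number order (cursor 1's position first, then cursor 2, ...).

Answer: 4 4 4 4

Derivation:
After op 1 (delete): buffer="tohc" (len 4), cursors c1@1 c2@2 c3@3, authorship ....
After op 2 (delete): buffer="c" (len 1), cursors c1@0 c2@0 c3@0, authorship .
After op 3 (add_cursor(1)): buffer="c" (len 1), cursors c1@0 c2@0 c3@0 c4@1, authorship .
After op 4 (delete): buffer="" (len 0), cursors c1@0 c2@0 c3@0 c4@0, authorship 
After op 5 (insert('c')): buffer="cccc" (len 4), cursors c1@4 c2@4 c3@4 c4@4, authorship 1234
After op 6 (delete): buffer="" (len 0), cursors c1@0 c2@0 c3@0 c4@0, authorship 
After op 7 (insert('u')): buffer="uuuu" (len 4), cursors c1@4 c2@4 c3@4 c4@4, authorship 1234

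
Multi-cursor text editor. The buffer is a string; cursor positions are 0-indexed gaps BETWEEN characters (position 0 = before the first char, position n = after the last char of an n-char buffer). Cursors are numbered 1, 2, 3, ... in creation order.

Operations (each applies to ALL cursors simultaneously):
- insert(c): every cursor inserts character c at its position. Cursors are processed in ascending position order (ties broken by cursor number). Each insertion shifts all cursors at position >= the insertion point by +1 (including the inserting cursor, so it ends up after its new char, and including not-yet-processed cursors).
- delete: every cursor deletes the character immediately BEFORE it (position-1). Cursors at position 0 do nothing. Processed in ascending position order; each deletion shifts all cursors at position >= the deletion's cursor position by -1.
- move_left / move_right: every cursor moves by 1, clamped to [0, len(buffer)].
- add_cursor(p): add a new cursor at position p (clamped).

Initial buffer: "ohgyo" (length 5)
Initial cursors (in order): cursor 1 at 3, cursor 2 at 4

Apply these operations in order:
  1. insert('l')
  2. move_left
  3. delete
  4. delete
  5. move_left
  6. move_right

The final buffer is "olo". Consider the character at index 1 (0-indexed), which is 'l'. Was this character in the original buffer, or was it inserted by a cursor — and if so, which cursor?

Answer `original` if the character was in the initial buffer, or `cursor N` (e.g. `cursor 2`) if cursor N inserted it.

Answer: cursor 2

Derivation:
After op 1 (insert('l')): buffer="ohglylo" (len 7), cursors c1@4 c2@6, authorship ...1.2.
After op 2 (move_left): buffer="ohglylo" (len 7), cursors c1@3 c2@5, authorship ...1.2.
After op 3 (delete): buffer="ohllo" (len 5), cursors c1@2 c2@3, authorship ..12.
After op 4 (delete): buffer="olo" (len 3), cursors c1@1 c2@1, authorship .2.
After op 5 (move_left): buffer="olo" (len 3), cursors c1@0 c2@0, authorship .2.
After op 6 (move_right): buffer="olo" (len 3), cursors c1@1 c2@1, authorship .2.
Authorship (.=original, N=cursor N): . 2 .
Index 1: author = 2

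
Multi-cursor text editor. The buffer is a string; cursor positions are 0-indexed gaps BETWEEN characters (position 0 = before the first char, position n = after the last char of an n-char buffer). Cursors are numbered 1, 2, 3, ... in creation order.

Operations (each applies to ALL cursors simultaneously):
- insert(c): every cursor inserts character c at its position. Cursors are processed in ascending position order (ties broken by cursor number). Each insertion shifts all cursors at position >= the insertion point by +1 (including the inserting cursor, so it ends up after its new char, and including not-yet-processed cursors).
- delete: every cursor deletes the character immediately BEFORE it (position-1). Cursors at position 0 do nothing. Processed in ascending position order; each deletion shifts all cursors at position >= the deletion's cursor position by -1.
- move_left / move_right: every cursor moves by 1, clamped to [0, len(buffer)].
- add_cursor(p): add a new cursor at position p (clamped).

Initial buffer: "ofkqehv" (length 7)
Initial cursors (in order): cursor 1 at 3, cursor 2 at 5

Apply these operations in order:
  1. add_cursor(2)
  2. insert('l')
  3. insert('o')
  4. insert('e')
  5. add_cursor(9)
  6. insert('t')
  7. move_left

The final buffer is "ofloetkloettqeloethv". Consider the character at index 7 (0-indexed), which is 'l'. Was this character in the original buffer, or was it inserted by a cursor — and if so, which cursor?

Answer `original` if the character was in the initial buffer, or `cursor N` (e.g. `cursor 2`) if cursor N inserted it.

Answer: cursor 1

Derivation:
After op 1 (add_cursor(2)): buffer="ofkqehv" (len 7), cursors c3@2 c1@3 c2@5, authorship .......
After op 2 (insert('l')): buffer="oflklqelhv" (len 10), cursors c3@3 c1@5 c2@8, authorship ..3.1..2..
After op 3 (insert('o')): buffer="oflokloqelohv" (len 13), cursors c3@4 c1@7 c2@11, authorship ..33.11..22..
After op 4 (insert('e')): buffer="ofloekloeqeloehv" (len 16), cursors c3@5 c1@9 c2@14, authorship ..333.111..222..
After op 5 (add_cursor(9)): buffer="ofloekloeqeloehv" (len 16), cursors c3@5 c1@9 c4@9 c2@14, authorship ..333.111..222..
After op 6 (insert('t')): buffer="ofloetkloettqeloethv" (len 20), cursors c3@6 c1@12 c4@12 c2@18, authorship ..3333.11114..2222..
After op 7 (move_left): buffer="ofloetkloettqeloethv" (len 20), cursors c3@5 c1@11 c4@11 c2@17, authorship ..3333.11114..2222..
Authorship (.=original, N=cursor N): . . 3 3 3 3 . 1 1 1 1 4 . . 2 2 2 2 . .
Index 7: author = 1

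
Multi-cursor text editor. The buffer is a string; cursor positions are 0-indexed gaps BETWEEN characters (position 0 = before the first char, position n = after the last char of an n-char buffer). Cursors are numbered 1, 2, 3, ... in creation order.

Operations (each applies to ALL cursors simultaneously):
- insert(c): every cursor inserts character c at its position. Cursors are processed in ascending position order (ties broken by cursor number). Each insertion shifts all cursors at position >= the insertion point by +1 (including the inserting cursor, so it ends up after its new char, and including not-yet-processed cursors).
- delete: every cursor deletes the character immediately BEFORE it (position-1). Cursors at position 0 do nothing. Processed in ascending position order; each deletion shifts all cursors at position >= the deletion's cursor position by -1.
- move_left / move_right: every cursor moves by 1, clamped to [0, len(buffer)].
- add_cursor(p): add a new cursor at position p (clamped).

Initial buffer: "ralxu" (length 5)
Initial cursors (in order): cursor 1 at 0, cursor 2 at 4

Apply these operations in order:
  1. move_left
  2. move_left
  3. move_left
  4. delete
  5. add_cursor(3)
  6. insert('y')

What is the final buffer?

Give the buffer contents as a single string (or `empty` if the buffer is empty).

Answer: yyalxyu

Derivation:
After op 1 (move_left): buffer="ralxu" (len 5), cursors c1@0 c2@3, authorship .....
After op 2 (move_left): buffer="ralxu" (len 5), cursors c1@0 c2@2, authorship .....
After op 3 (move_left): buffer="ralxu" (len 5), cursors c1@0 c2@1, authorship .....
After op 4 (delete): buffer="alxu" (len 4), cursors c1@0 c2@0, authorship ....
After op 5 (add_cursor(3)): buffer="alxu" (len 4), cursors c1@0 c2@0 c3@3, authorship ....
After op 6 (insert('y')): buffer="yyalxyu" (len 7), cursors c1@2 c2@2 c3@6, authorship 12...3.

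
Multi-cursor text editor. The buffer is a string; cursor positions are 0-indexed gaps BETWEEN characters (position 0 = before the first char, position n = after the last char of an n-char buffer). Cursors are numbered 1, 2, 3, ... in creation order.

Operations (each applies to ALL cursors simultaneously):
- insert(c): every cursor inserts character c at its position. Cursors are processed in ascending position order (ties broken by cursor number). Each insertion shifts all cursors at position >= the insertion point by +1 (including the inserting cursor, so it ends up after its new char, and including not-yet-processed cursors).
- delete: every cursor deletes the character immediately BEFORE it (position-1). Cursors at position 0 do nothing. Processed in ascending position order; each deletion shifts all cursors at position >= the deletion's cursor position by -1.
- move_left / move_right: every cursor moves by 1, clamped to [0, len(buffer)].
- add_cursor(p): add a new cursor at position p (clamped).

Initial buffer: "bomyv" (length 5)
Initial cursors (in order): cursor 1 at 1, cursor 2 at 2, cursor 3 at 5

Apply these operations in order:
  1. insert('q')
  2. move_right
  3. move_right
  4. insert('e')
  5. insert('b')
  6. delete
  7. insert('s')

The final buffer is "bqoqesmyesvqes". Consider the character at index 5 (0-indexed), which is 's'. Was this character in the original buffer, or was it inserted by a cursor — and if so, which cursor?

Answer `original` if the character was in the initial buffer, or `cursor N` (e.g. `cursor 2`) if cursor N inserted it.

After op 1 (insert('q')): buffer="bqoqmyvq" (len 8), cursors c1@2 c2@4 c3@8, authorship .1.2...3
After op 2 (move_right): buffer="bqoqmyvq" (len 8), cursors c1@3 c2@5 c3@8, authorship .1.2...3
After op 3 (move_right): buffer="bqoqmyvq" (len 8), cursors c1@4 c2@6 c3@8, authorship .1.2...3
After op 4 (insert('e')): buffer="bqoqemyevqe" (len 11), cursors c1@5 c2@8 c3@11, authorship .1.21..2.33
After op 5 (insert('b')): buffer="bqoqebmyebvqeb" (len 14), cursors c1@6 c2@10 c3@14, authorship .1.211..22.333
After op 6 (delete): buffer="bqoqemyevqe" (len 11), cursors c1@5 c2@8 c3@11, authorship .1.21..2.33
After op 7 (insert('s')): buffer="bqoqesmyesvqes" (len 14), cursors c1@6 c2@10 c3@14, authorship .1.211..22.333
Authorship (.=original, N=cursor N): . 1 . 2 1 1 . . 2 2 . 3 3 3
Index 5: author = 1

Answer: cursor 1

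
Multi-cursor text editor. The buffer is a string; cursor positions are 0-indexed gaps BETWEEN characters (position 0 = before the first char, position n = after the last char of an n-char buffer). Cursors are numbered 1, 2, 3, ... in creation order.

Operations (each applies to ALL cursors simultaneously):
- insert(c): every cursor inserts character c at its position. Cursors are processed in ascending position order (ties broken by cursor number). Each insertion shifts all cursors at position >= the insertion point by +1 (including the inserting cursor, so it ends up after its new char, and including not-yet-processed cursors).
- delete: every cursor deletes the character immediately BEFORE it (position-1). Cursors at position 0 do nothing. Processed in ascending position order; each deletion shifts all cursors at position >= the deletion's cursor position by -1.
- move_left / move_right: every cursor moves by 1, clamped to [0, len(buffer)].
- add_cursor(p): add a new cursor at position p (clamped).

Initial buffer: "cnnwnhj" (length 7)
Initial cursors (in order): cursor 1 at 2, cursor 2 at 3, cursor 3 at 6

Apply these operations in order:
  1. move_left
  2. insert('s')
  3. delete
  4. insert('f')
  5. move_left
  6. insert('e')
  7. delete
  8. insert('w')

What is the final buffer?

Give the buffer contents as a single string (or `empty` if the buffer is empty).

Answer: cwfnwfnwnwfhj

Derivation:
After op 1 (move_left): buffer="cnnwnhj" (len 7), cursors c1@1 c2@2 c3@5, authorship .......
After op 2 (insert('s')): buffer="csnsnwnshj" (len 10), cursors c1@2 c2@4 c3@8, authorship .1.2...3..
After op 3 (delete): buffer="cnnwnhj" (len 7), cursors c1@1 c2@2 c3@5, authorship .......
After op 4 (insert('f')): buffer="cfnfnwnfhj" (len 10), cursors c1@2 c2@4 c3@8, authorship .1.2...3..
After op 5 (move_left): buffer="cfnfnwnfhj" (len 10), cursors c1@1 c2@3 c3@7, authorship .1.2...3..
After op 6 (insert('e')): buffer="cefnefnwnefhj" (len 13), cursors c1@2 c2@5 c3@10, authorship .11.22...33..
After op 7 (delete): buffer="cfnfnwnfhj" (len 10), cursors c1@1 c2@3 c3@7, authorship .1.2...3..
After op 8 (insert('w')): buffer="cwfnwfnwnwfhj" (len 13), cursors c1@2 c2@5 c3@10, authorship .11.22...33..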